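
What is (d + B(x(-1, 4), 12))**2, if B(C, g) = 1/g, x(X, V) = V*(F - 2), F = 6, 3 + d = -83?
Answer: 1062961/144 ≈ 7381.7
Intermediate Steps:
d = -86 (d = -3 - 83 = -86)
x(X, V) = 4*V (x(X, V) = V*(6 - 2) = V*4 = 4*V)
(d + B(x(-1, 4), 12))**2 = (-86 + 1/12)**2 = (-1031/12)**2 = 1062961/144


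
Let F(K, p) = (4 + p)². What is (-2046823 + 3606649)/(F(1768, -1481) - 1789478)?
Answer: 1559826/392051 ≈ 3.9786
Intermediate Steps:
(-2046823 + 3606649)/(F(1768, -1481) - 1789478) = (-2046823 + 3606649)/((4 - 1481)² - 1789478) = 1559826/((-1477)² - 1789478) = 1559826/(2181529 - 1789478) = 1559826/392051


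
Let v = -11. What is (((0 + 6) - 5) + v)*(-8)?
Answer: 80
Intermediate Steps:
(((0 + 6) - 5) + v)*(-8) = (((0 + 6) - 5) - 11)*(-8) = ((6 - 5) - 11)*(-8) = (1 - 11)*(-8) = -10*(-8) = 80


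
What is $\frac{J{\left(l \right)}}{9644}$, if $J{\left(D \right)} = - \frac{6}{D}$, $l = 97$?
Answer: $- \frac{3}{467734} \approx -6.4139 \cdot 10^{-6}$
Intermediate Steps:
$\frac{J{\left(l \right)}}{9644} = \frac{\left(-6\right) \frac{1}{97}}{9644} = \left(-6\right) \frac{1}{97} \cdot \frac{1}{9644} = \left(- \frac{6}{97}\right) \frac{1}{9644} = - \frac{3}{467734}$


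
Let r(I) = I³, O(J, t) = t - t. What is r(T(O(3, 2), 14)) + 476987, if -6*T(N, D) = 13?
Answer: 103026995/216 ≈ 4.7698e+5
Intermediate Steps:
O(J, t) = 0
T(N, D) = -13/6 (T(N, D) = -⅙*13 = -13/6)
r(T(O(3, 2), 14)) + 476987 = (-13/6)³ + 476987 = -2197/216 + 476987 = 103026995/216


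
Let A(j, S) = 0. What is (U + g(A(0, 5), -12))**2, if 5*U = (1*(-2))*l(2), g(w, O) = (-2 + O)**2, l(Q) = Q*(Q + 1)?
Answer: 937024/25 ≈ 37481.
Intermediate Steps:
l(Q) = Q*(1 + Q)
U = -12/5 (U = ((1*(-2))*(2*(1 + 2)))/5 = (-4*3)/5 = (-2*6)/5 = (1/5)*(-12) = -12/5 ≈ -2.4000)
(U + g(A(0, 5), -12))**2 = (-12/5 + (-2 - 12)**2)**2 = (-12/5 + (-14)**2)**2 = (-12/5 + 196)**2 = (968/5)**2 = 937024/25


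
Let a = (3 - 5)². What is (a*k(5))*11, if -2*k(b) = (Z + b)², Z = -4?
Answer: -22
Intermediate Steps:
a = 4 (a = (-2)² = 4)
k(b) = -(-4 + b)²/2
(a*k(5))*11 = (4*(-(-4 + 5)²/2))*11 = (4*(-½*1²))*11 = (4*(-½*1))*11 = (4*(-½))*11 = -2*11 = -22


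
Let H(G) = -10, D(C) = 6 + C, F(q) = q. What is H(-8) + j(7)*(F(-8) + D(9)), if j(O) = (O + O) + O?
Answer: 137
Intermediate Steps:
j(O) = 3*O (j(O) = 2*O + O = 3*O)
H(-8) + j(7)*(F(-8) + D(9)) = -10 + (3*7)*(-8 + (6 + 9)) = -10 + 21*(-8 + 15) = -10 + 21*7 = -10 + 147 = 137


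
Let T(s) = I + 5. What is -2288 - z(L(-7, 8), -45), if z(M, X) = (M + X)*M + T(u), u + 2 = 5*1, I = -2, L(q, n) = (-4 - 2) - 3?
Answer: -2777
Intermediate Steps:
L(q, n) = -9 (L(q, n) = -6 - 3 = -9)
u = 3 (u = -2 + 5*1 = -2 + 5 = 3)
T(s) = 3 (T(s) = -2 + 5 = 3)
z(M, X) = 3 + M*(M + X) (z(M, X) = (M + X)*M + 3 = M*(M + X) + 3 = 3 + M*(M + X))
-2288 - z(L(-7, 8), -45) = -2288 - (3 + (-9)**2 - 9*(-45)) = -2288 - (3 + 81 + 405) = -2288 - 1*489 = -2288 - 489 = -2777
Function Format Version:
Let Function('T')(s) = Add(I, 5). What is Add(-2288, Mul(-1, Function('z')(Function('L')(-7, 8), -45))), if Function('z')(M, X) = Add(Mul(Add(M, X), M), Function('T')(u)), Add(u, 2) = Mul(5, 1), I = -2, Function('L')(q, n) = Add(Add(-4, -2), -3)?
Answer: -2777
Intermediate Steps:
Function('L')(q, n) = -9 (Function('L')(q, n) = Add(-6, -3) = -9)
u = 3 (u = Add(-2, Mul(5, 1)) = Add(-2, 5) = 3)
Function('T')(s) = 3 (Function('T')(s) = Add(-2, 5) = 3)
Function('z')(M, X) = Add(3, Mul(M, Add(M, X))) (Function('z')(M, X) = Add(Mul(Add(M, X), M), 3) = Add(Mul(M, Add(M, X)), 3) = Add(3, Mul(M, Add(M, X))))
Add(-2288, Mul(-1, Function('z')(Function('L')(-7, 8), -45))) = Add(-2288, Mul(-1, Add(3, Pow(-9, 2), Mul(-9, -45)))) = Add(-2288, Mul(-1, Add(3, 81, 405))) = Add(-2288, Mul(-1, 489)) = Add(-2288, -489) = -2777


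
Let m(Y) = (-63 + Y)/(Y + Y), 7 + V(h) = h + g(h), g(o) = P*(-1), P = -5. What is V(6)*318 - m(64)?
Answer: 162815/128 ≈ 1272.0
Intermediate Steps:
g(o) = 5 (g(o) = -5*(-1) = 5)
V(h) = -2 + h (V(h) = -7 + (h + 5) = -7 + (5 + h) = -2 + h)
m(Y) = (-63 + Y)/(2*Y) (m(Y) = (-63 + Y)/((2*Y)) = (-63 + Y)*(1/(2*Y)) = (-63 + Y)/(2*Y))
V(6)*318 - m(64) = (-2 + 6)*318 - (-63 + 64)/(2*64) = 4*318 - 1/(2*64) = 1272 - 1*1/128 = 1272 - 1/128 = 162815/128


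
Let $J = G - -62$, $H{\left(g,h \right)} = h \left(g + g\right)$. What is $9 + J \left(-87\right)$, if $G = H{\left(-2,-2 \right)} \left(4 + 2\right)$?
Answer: $-9561$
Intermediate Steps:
$H{\left(g,h \right)} = 2 g h$ ($H{\left(g,h \right)} = h 2 g = 2 g h$)
$G = 48$ ($G = 2 \left(-2\right) \left(-2\right) \left(4 + 2\right) = 8 \cdot 6 = 48$)
$J = 110$ ($J = 48 - -62 = 48 + 62 = 110$)
$9 + J \left(-87\right) = 9 + 110 \left(-87\right) = 9 - 9570 = -9561$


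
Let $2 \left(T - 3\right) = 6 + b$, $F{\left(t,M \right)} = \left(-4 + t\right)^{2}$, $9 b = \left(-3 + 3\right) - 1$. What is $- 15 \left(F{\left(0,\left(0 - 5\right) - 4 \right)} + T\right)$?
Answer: $- \frac{1975}{6} \approx -329.17$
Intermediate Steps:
$b = - \frac{1}{9}$ ($b = \frac{\left(-3 + 3\right) - 1}{9} = \frac{0 - 1}{9} = \frac{1}{9} \left(-1\right) = - \frac{1}{9} \approx -0.11111$)
$T = \frac{107}{18}$ ($T = 3 + \frac{6 - \frac{1}{9}}{2} = 3 + \frac{1}{2} \cdot \frac{53}{9} = 3 + \frac{53}{18} = \frac{107}{18} \approx 5.9444$)
$- 15 \left(F{\left(0,\left(0 - 5\right) - 4 \right)} + T\right) = - 15 \left(\left(-4 + 0\right)^{2} + \frac{107}{18}\right) = - 15 \left(\left(-4\right)^{2} + \frac{107}{18}\right) = - 15 \left(16 + \frac{107}{18}\right) = \left(-15\right) \frac{395}{18} = - \frac{1975}{6}$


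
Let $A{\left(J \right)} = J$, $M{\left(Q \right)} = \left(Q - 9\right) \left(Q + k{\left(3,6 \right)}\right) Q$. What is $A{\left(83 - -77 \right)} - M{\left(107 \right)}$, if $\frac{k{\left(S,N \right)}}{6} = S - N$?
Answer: $-933094$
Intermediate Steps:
$k{\left(S,N \right)} = - 6 N + 6 S$ ($k{\left(S,N \right)} = 6 \left(S - N\right) = - 6 N + 6 S$)
$M{\left(Q \right)} = Q \left(-18 + Q\right) \left(-9 + Q\right)$ ($M{\left(Q \right)} = \left(Q - 9\right) \left(Q + \left(\left(-6\right) 6 + 6 \cdot 3\right)\right) Q = \left(-9 + Q\right) \left(Q + \left(-36 + 18\right)\right) Q = \left(-9 + Q\right) \left(Q - 18\right) Q = \left(-9 + Q\right) \left(-18 + Q\right) Q = \left(-18 + Q\right) \left(-9 + Q\right) Q = Q \left(-18 + Q\right) \left(-9 + Q\right)$)
$A{\left(83 - -77 \right)} - M{\left(107 \right)} = \left(83 - -77\right) - 107 \left(162 + 107^{2} - 2889\right) = \left(83 + 77\right) - 107 \left(162 + 11449 - 2889\right) = 160 - 107 \cdot 8722 = 160 - 933254 = -933094$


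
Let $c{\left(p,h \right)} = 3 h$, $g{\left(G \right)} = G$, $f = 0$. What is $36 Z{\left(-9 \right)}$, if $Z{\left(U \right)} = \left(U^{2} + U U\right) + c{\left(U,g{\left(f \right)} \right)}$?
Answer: $5832$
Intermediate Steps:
$Z{\left(U \right)} = 2 U^{2}$ ($Z{\left(U \right)} = \left(U^{2} + U U\right) + 3 \cdot 0 = \left(U^{2} + U^{2}\right) + 0 = 2 U^{2} + 0 = 2 U^{2}$)
$36 Z{\left(-9 \right)} = 36 \cdot 2 \left(-9\right)^{2} = 36 \cdot 2 \cdot 81 = 36 \cdot 162 = 5832$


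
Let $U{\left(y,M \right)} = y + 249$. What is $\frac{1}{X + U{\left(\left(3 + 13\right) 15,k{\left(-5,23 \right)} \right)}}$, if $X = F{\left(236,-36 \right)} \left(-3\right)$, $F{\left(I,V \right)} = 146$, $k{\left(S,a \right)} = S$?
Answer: $\frac{1}{51} \approx 0.019608$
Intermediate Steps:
$U{\left(y,M \right)} = 249 + y$
$X = -438$ ($X = 146 \left(-3\right) = -438$)
$\frac{1}{X + U{\left(\left(3 + 13\right) 15,k{\left(-5,23 \right)} \right)}} = \frac{1}{-438 + \left(249 + \left(3 + 13\right) 15\right)} = \frac{1}{-438 + \left(249 + 16 \cdot 15\right)} = \frac{1}{-438 + \left(249 + 240\right)} = \frac{1}{-438 + 489} = \frac{1}{51}$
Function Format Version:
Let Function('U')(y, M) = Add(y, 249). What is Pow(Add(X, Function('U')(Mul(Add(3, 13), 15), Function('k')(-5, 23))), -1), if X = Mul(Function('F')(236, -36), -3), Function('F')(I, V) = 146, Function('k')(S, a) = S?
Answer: Rational(1, 51) ≈ 0.019608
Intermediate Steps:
Function('U')(y, M) = Add(249, y)
X = -438 (X = Mul(146, -3) = -438)
Pow(Add(X, Function('U')(Mul(Add(3, 13), 15), Function('k')(-5, 23))), -1) = Pow(Add(-438, Add(249, Mul(Add(3, 13), 15))), -1) = Pow(Add(-438, Add(249, Mul(16, 15))), -1) = Pow(Add(-438, Add(249, 240)), -1) = Pow(Add(-438, 489), -1) = Pow(51, -1) = Rational(1, 51)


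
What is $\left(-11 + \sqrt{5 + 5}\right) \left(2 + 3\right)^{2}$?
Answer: $-275 + 25 \sqrt{10} \approx -195.94$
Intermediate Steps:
$\left(-11 + \sqrt{5 + 5}\right) \left(2 + 3\right)^{2} = \left(-11 + \sqrt{10}\right) 5^{2} = \left(-11 + \sqrt{10}\right) 25 = -275 + 25 \sqrt{10}$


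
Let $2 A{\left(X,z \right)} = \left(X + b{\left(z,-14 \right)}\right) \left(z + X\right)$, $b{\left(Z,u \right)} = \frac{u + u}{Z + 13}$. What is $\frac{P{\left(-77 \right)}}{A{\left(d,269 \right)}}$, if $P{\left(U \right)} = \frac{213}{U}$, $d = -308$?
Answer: $- \frac{10011}{21742721} \approx -0.00046043$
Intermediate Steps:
$b{\left(Z,u \right)} = \frac{2 u}{13 + Z}$
$A{\left(X,z \right)} = \frac{\left(X + z\right) \left(X - \frac{28}{13 + z}\right)}{2}$ ($A{\left(X,z \right)} = \frac{\left(X + 2 \left(-14\right) \frac{1}{13 + z}\right) \left(z + X\right)}{2} = \frac{\left(X - \frac{28}{13 + z}\right) \left(X + z\right)}{2} = \frac{\left(X + z\right) \left(X - \frac{28}{13 + z}\right)}{2}$)
$\frac{P{\left(-77 \right)}}{A{\left(d,269 \right)}} = \frac{213 \frac{1}{-77}}{\frac{1}{2} \frac{1}{13 + 269} \left(\left(-28\right) \left(-308\right) - 7532 - 308 \left(13 + 269\right) \left(-308 + 269\right)\right)} = \frac{213 \left(- \frac{1}{77}\right)}{\frac{1}{2} \cdot \frac{1}{282} \left(8624 - 7532 - 86856 \left(-39\right)\right)} = - \frac{213}{77 \cdot \frac{1}{2} \cdot \frac{1}{282} \left(8624 - 7532 + 3387384\right)} = - \frac{213}{77 \cdot \frac{1}{2} \cdot \frac{1}{282} \cdot 3388476} = - \frac{213}{77 \cdot \frac{282373}{47}} = \left(- \frac{213}{77}\right) \frac{47}{282373} = - \frac{10011}{21742721}$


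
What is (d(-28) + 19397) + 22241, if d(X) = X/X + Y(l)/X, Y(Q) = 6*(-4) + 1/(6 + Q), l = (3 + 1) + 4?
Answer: 16322823/392 ≈ 41640.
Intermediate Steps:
l = 8 (l = 4 + 4 = 8)
Y(Q) = -24 + 1/(6 + Q)
d(X) = 1 - 335/(14*X) (d(X) = X/X + ((-143 - 24*8)/(6 + 8))/X = 1 + ((-143 - 192)/14)/X = 1 + ((1/14)*(-335))/X = 1 - 335/(14*X))
(d(-28) + 19397) + 22241 = ((-335/14 - 28)/(-28) + 19397) + 22241 = (-1/28*(-727/14) + 19397) + 22241 = (727/392 + 19397) + 22241 = 7604351/392 + 22241 = 16322823/392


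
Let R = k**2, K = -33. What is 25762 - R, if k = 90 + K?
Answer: 22513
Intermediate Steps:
k = 57 (k = 90 - 33 = 57)
R = 3249 (R = 57**2 = 3249)
25762 - R = 25762 - 1*3249 = 25762 - 3249 = 22513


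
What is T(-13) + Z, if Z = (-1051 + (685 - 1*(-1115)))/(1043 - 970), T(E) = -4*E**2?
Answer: -48599/73 ≈ -665.74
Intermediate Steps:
Z = 749/73 (Z = (-1051 + (685 + 1115))/73 = (-1051 + 1800)*(1/73) = 749*(1/73) = 749/73 ≈ 10.260)
T(-13) + Z = -4*(-13)**2 + 749/73 = -4*169 + 749/73 = -676 + 749/73 = -48599/73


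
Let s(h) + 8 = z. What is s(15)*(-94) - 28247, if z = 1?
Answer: -27589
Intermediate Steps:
s(h) = -7 (s(h) = -8 + 1 = -7)
s(15)*(-94) - 28247 = -7*(-94) - 28247 = 658 - 28247 = -27589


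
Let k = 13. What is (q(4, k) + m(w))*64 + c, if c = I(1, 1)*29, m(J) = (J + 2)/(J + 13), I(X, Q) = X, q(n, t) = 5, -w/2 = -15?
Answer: 17055/43 ≈ 396.63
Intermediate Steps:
w = 30 (w = -2*(-15) = 30)
m(J) = (2 + J)/(13 + J)
c = 29 (c = 1*29 = 29)
(q(4, k) + m(w))*64 + c = (5 + (2 + 30)/(13 + 30))*64 + 29 = (5 + 32/43)*64 + 29 = (247/43)*64 + 29 = 15808/43 + 29 = 17055/43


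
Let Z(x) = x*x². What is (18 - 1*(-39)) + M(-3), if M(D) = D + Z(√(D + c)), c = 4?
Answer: 55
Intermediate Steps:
Z(x) = x³
M(D) = D + (4 + D)^(3/2) (M(D) = D + (√(D + 4))³ = D + (√(4 + D))³ = D + (4 + D)^(3/2))
(18 - 1*(-39)) + M(-3) = (18 - 1*(-39)) + (-3 + (4 - 3)^(3/2)) = (18 + 39) + (-3 + 1^(3/2)) = 57 + (-3 + 1) = 57 - 2 = 55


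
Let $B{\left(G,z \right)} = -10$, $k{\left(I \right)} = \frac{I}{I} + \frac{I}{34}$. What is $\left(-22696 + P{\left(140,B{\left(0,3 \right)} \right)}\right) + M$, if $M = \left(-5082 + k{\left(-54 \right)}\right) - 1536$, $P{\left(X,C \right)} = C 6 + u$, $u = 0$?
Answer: $- \frac{499368}{17} \approx -29375.0$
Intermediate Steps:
$k{\left(I \right)} = 1 + \frac{I}{34}$ ($k{\left(I \right)} = 1 + I \frac{1}{34} = 1 + \frac{I}{34}$)
$P{\left(X,C \right)} = 6 C$ ($P{\left(X,C \right)} = C 6 + 0 = 6 C + 0 = 6 C$)
$M = - \frac{112516}{17}$ ($M = \left(-5082 + \left(1 + \frac{1}{34} \left(-54\right)\right)\right) - 1536 = \left(-5082 + \left(1 - \frac{27}{17}\right)\right) - 1536 = \left(-5082 - \frac{10}{17}\right) - 1536 = - \frac{86404}{17} - 1536 = - \frac{112516}{17} \approx -6618.6$)
$\left(-22696 + P{\left(140,B{\left(0,3 \right)} \right)}\right) + M = \left(-22696 + 6 \left(-10\right)\right) - \frac{112516}{17} = \left(-22696 - 60\right) - \frac{112516}{17} = -22756 - \frac{112516}{17} = - \frac{499368}{17}$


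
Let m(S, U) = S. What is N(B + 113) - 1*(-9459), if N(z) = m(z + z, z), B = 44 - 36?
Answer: 9701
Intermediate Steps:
B = 8
N(z) = 2*z (N(z) = z + z = 2*z)
N(B + 113) - 1*(-9459) = 2*(8 + 113) - 1*(-9459) = 2*121 + 9459 = 242 + 9459 = 9701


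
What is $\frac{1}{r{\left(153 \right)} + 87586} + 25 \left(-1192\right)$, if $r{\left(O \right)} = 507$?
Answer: $- \frac{2625171399}{88093} \approx -29800.0$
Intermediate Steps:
$\frac{1}{r{\left(153 \right)} + 87586} + 25 \left(-1192\right) = \frac{1}{507 + 87586} + 25 \left(-1192\right) = \frac{1}{88093} - 29800 = - \frac{2625171399}{88093}$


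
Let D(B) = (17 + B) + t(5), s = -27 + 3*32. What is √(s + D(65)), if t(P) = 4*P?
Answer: 3*√19 ≈ 13.077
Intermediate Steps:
s = 69 (s = -27 + 96 = 69)
D(B) = 37 + B (D(B) = (17 + B) + 4*5 = (17 + B) + 20 = 37 + B)
√(s + D(65)) = √(69 + (37 + 65)) = √(69 + 102) = √171 = 3*√19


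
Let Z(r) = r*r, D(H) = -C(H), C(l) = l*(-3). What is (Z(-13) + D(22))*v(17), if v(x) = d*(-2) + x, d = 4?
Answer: 2115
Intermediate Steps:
C(l) = -3*l
v(x) = -8 + x (v(x) = 4*(-2) + x = -8 + x)
D(H) = 3*H (D(H) = -(-3)*H = 3*H)
Z(r) = r²
(Z(-13) + D(22))*v(17) = ((-13)² + 3*22)*(-8 + 17) = (169 + 66)*9 = 235*9 = 2115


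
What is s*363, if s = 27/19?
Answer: 9801/19 ≈ 515.84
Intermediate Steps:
s = 27/19 (s = 27*(1/19) = 27/19 ≈ 1.4211)
s*363 = (27/19)*363 = 9801/19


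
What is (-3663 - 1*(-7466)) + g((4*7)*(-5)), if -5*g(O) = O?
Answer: 3831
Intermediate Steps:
g(O) = -O/5
(-3663 - 1*(-7466)) + g((4*7)*(-5)) = (-3663 - 1*(-7466)) - 4*7*(-5)/5 = (-3663 + 7466) - 28*(-5)/5 = 3803 - ⅕*(-140) = 3803 + 28 = 3831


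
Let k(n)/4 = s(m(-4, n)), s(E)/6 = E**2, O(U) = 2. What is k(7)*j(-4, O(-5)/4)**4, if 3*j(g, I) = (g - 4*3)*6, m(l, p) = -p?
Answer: 1233125376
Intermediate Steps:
s(E) = 6*E**2
j(g, I) = -24 + 2*g (j(g, I) = ((g - 4*3)*6)/3 = ((g - 12)*6)/3 = ((-12 + g)*6)/3 = (-72 + 6*g)/3 = -24 + 2*g)
k(n) = 24*n**2 (k(n) = 4*(6*(-n)**2) = 4*(6*n**2) = 24*n**2)
k(7)*j(-4, O(-5)/4)**4 = (24*7**2)*(-24 + 2*(-4))**4 = (24*49)*(-24 - 8)**4 = 1176*(-32)**4 = 1176*1048576 = 1233125376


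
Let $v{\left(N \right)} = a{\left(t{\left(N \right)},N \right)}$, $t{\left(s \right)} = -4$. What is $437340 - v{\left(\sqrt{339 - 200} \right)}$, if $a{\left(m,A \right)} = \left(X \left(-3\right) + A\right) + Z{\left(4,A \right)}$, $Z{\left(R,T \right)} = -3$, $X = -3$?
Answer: $437334 - \sqrt{139} \approx 4.3732 \cdot 10^{5}$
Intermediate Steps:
$a{\left(m,A \right)} = 6 + A$ ($a{\left(m,A \right)} = \left(\left(-3\right) \left(-3\right) + A\right) - 3 = \left(9 + A\right) - 3 = 6 + A$)
$v{\left(N \right)} = 6 + N$
$437340 - v{\left(\sqrt{339 - 200} \right)} = 437340 - \left(6 + \sqrt{339 - 200}\right) = 437340 - \left(6 + \sqrt{139}\right) = 437334 - \sqrt{139}$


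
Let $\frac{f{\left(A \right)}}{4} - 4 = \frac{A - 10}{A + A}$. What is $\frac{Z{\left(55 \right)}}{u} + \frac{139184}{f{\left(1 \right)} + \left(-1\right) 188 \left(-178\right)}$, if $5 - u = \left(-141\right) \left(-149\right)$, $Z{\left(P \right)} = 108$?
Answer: $\frac{364975855}{87854481} \approx 4.1543$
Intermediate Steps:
$f{\left(A \right)} = 16 + \frac{2 \left(-10 + A\right)}{A}$ ($f{\left(A \right)} = 16 + 4 \frac{A - 10}{A + A} = 16 + 4 \frac{-10 + A}{2 A} = 16 + \frac{2 \left(-10 + A\right)}{A}$)
$u = -21004$ ($u = 5 - \left(-141\right) \left(-149\right) = 5 - 21009 = -21004$)
$\frac{Z{\left(55 \right)}}{u} + \frac{139184}{f{\left(1 \right)} + \left(-1\right) 188 \left(-178\right)} = \frac{108}{-21004} + \frac{139184}{\left(18 - \frac{20}{1}\right) + \left(-1\right) 188 \left(-178\right)} = 108 \left(- \frac{1}{21004}\right) + \frac{139184}{\left(18 - 20\right) - -33464} = - \frac{27}{5251} + \frac{139184}{\left(18 - 20\right) + 33464} = - \frac{27}{5251} + \frac{139184}{-2 + 33464} = - \frac{27}{5251} + \frac{139184}{33462} = - \frac{27}{5251} + 139184 \cdot \frac{1}{33462} = - \frac{27}{5251} + \frac{69592}{16731} = \frac{364975855}{87854481}$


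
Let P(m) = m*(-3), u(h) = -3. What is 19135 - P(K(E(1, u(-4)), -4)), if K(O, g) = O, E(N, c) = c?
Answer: 19126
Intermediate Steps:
P(m) = -3*m
19135 - P(K(E(1, u(-4)), -4)) = 19135 - (-3)*(-3) = 19135 - 1*9 = 19135 - 9 = 19126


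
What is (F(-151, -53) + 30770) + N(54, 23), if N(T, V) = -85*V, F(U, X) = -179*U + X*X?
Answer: 58653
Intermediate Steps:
F(U, X) = X**2 - 179*U (F(U, X) = -179*U + X**2 = X**2 - 179*U)
(F(-151, -53) + 30770) + N(54, 23) = (((-53)**2 - 179*(-151)) + 30770) - 85*23 = ((2809 + 27029) + 30770) - 1955 = (29838 + 30770) - 1955 = 60608 - 1955 = 58653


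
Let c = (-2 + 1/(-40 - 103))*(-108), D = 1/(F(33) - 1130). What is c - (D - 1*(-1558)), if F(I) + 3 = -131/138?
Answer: -30013490296/22377355 ≈ -1341.2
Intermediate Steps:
F(I) = -545/138 (F(I) = -3 - 131/138 = -545/138)
D = -138/156485 (D = 1/(-545/138 - 1130) = 1/(-156485/138) = -138/156485 ≈ -0.00088187)
c = 30996/143 (c = (-2 + 1/(-143))*(-108) = (-2 - 1/143)*(-108) = -287/143*(-108) = 30996/143 ≈ 216.76)
c - (D - 1*(-1558)) = 30996/143 - (-138/156485 - 1*(-1558)) = 30996/143 - (-138/156485 + 1558) = 30996/143 - 1*243803492/156485 = 30996/143 - 243803492/156485 = -30013490296/22377355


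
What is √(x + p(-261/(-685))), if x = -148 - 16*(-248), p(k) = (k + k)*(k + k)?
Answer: 4*√112044499/685 ≈ 61.811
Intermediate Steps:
p(k) = 4*k² (p(k) = (2*k)*(2*k) = 4*k²)
x = 3820 (x = -148 + 3968 = 3820)
√(x + p(-261/(-685))) = √(3820 + 4*(-261/(-685))²) = √(3820 + 4*(-261*(-1/685))²) = √(3820 + 4*(261/685)²) = √(3820 + 4*(68121/469225)) = √(3820 + 272484/469225) = √(1792711984/469225) = 4*√112044499/685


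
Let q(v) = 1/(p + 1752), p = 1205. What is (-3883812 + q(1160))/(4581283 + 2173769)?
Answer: -11484432083/19974688764 ≈ -0.57495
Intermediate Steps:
q(v) = 1/2957 (q(v) = 1/(1205 + 1752) = 1/2957)
(-3883812 + q(1160))/(4581283 + 2173769) = (-3883812 + 1/2957)/(4581283 + 2173769) = -11484432083/2957/6755052 = -11484432083/2957*1/6755052 = -11484432083/19974688764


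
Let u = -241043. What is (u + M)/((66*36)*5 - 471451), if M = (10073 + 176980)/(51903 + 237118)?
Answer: 69666301850/132825669991 ≈ 0.52449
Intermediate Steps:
M = 187053/289021 ≈ 0.64719
(u + M)/((66*36)*5 - 471451) = (-241043 + 187053/289021)/((66*36)*5 - 471451) = -69666301850/(289021*(2376*5 - 471451)) = -69666301850/(289021*(11880 - 471451)) = -69666301850/289021/(-459571) = -69666301850/289021*(-1/459571) = 69666301850/132825669991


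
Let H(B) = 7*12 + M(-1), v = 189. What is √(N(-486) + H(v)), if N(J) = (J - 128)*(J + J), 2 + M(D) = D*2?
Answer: 2*√149222 ≈ 772.58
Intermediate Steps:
M(D) = -2 + 2*D (M(D) = -2 + D*2 = -2 + 2*D)
N(J) = 2*J*(-128 + J) (N(J) = (-128 + J)*(2*J) = 2*J*(-128 + J))
H(B) = 80 (H(B) = 7*12 + (-2 + 2*(-1)) = 84 + (-2 - 2) = 84 - 4 = 80)
√(N(-486) + H(v)) = √(2*(-486)*(-128 - 486) + 80) = √(2*(-486)*(-614) + 80) = √(596808 + 80) = √596888 = 2*√149222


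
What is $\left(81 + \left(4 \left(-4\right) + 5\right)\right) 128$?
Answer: $8960$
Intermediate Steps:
$\left(81 + \left(4 \left(-4\right) + 5\right)\right) 128 = \left(81 + \left(-16 + 5\right)\right) 128 = \left(81 - 11\right) 128 = 70 \cdot 128 = 8960$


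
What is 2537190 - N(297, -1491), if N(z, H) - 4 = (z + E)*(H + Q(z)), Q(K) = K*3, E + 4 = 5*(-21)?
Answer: 2649986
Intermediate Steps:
E = -109 (E = -4 + 5*(-21) = -4 - 105 = -109)
Q(K) = 3*K
N(z, H) = 4 + (-109 + z)*(H + 3*z) (N(z, H) = 4 + (z - 109)*(H + 3*z) = 4 + (-109 + z)*(H + 3*z))
2537190 - N(297, -1491) = 2537190 - (4 - 327*297 - 109*(-1491) + 3*297² - 1491*297) = 2537190 - (4 - 97119 + 162519 + 3*88209 - 442827) = 2537190 - (4 - 97119 + 162519 + 264627 - 442827) = 2537190 - 1*(-112796) = 2537190 + 112796 = 2649986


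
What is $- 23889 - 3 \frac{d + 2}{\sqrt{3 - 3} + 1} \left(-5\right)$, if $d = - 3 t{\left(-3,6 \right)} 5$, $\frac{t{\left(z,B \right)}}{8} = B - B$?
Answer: $-716670$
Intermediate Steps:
$t{\left(z,B \right)} = 0$ ($t{\left(z,B \right)} = 8 \left(B - B\right) = 8 \cdot 0 = 0$)
$d = 0$ ($d = \left(-3\right) 0 \cdot 5 = 0 \cdot 5 = 0$)
$- 23889 - 3 \frac{d + 2}{\sqrt{3 - 3} + 1} \left(-5\right) = - 23889 - 3 \frac{0 + 2}{\sqrt{3 - 3} + 1} \left(-5\right) = - 23889 - 3 \frac{2}{\sqrt{0} + 1} \left(-5\right) = - 23889 - 3 \frac{2}{0 + 1} \left(-5\right) = - 23889 - 3 \cdot \frac{2}{1} \left(-5\right) = - 23889 - 3 \cdot 2 \cdot 1 \left(-5\right) = - 23889 \left(-3\right) 2 \left(-5\right) = - 23889 \left(\left(-6\right) \left(-5\right)\right) = \left(-23889\right) 30 = -716670$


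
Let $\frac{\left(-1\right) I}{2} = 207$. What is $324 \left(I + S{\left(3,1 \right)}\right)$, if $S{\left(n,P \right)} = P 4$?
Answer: $-132840$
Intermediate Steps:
$S{\left(n,P \right)} = 4 P$
$I = -414$ ($I = \left(-2\right) 207 = -414$)
$324 \left(I + S{\left(3,1 \right)}\right) = 324 \left(-414 + 4 \cdot 1\right) = 324 \left(-414 + 4\right) = 324 \left(-410\right) = -132840$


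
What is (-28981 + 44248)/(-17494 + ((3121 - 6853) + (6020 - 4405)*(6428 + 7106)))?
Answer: 5089/7278728 ≈ 0.00069916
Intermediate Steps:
(-28981 + 44248)/(-17494 + ((3121 - 6853) + (6020 - 4405)*(6428 + 7106))) = 15267/(-17494 + (-3732 + 1615*13534)) = 15267/(-17494 + (-3732 + 21857410)) = 15267/(-17494 + 21853678) = 15267/21836184 = 15267*(1/21836184) = 5089/7278728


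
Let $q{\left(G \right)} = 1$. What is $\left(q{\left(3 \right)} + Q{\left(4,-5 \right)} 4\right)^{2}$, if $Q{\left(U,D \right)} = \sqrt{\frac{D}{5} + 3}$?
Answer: $33 + 8 \sqrt{2} \approx 44.314$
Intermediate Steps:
$Q{\left(U,D \right)} = \sqrt{3 + \frac{D}{5}}$ ($Q{\left(U,D \right)} = \sqrt{D \frac{1}{5} + 3} = \sqrt{\frac{D}{5} + 3} = \sqrt{3 + \frac{D}{5}}$)
$\left(q{\left(3 \right)} + Q{\left(4,-5 \right)} 4\right)^{2} = \left(1 + \frac{\sqrt{75 + 5 \left(-5\right)}}{5} \cdot 4\right)^{2} = \left(1 + \frac{\sqrt{75 - 25}}{5} \cdot 4\right)^{2} = \left(1 + \frac{\sqrt{50}}{5} \cdot 4\right)^{2} = \left(1 + \frac{5 \sqrt{2}}{5} \cdot 4\right)^{2} = \left(1 + \sqrt{2} \cdot 4\right)^{2} = \left(1 + 4 \sqrt{2}\right)^{2}$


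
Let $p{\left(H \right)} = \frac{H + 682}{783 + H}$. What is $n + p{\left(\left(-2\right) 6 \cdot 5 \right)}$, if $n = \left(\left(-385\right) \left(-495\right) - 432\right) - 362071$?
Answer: $- \frac{124303322}{723} \approx -1.7193 \cdot 10^{5}$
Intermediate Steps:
$n = -171928$ ($n = \left(190575 - 432\right) - 362071 = 190143 - 362071 = -171928$)
$p{\left(H \right)} = \frac{682 + H}{783 + H}$
$n + p{\left(\left(-2\right) 6 \cdot 5 \right)} = -171928 + \frac{682 + \left(-2\right) 6 \cdot 5}{783 + \left(-2\right) 6 \cdot 5} = -171928 + \frac{682 - 60}{783 - 60} = -171928 + \frac{1}{723} \cdot 622 = -171928 + \frac{622}{723} = - \frac{124303322}{723}$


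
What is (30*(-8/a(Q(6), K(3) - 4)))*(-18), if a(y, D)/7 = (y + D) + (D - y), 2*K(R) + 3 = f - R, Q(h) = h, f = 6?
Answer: -540/7 ≈ -77.143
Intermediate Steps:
K(R) = 3/2 - R/2 (K(R) = -3/2 + (6 - R)/2 = -3/2 + (3 - R/2) = 3/2 - R/2)
a(y, D) = 14*D (a(y, D) = 7*((y + D) + (D - y)) = 7*((D + y) + (D - y)) = 7*(2*D) = 14*D)
(30*(-8/a(Q(6), K(3) - 4)))*(-18) = (30*(-8*1/(14*((3/2 - 1/2*3) - 4))))*(-18) = (30*(-8*1/(14*((3/2 - 3/2) - 4))))*(-18) = (30*(-8*1/(14*(0 - 4))))*(-18) = (30*(-8/(14*(-4))))*(-18) = (30*(-8/(-56)))*(-18) = (30*(-8*(-1/56)))*(-18) = (30*(1/7))*(-18) = (30/7)*(-18) = -540/7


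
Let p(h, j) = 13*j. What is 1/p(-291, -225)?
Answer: -1/2925 ≈ -0.00034188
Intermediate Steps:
1/p(-291, -225) = 1/(13*(-225)) = 1/(-2925) = -1/2925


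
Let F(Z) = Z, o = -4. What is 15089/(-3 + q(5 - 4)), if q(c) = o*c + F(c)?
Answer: -15089/6 ≈ -2514.8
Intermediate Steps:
q(c) = -3*c (q(c) = -4*c + c = -3*c)
15089/(-3 + q(5 - 4)) = 15089/(-3 - 3*(5 - 4)) = 15089/(-3 - 3*1) = 15089/(-3 - 3) = 15089/(-6) = 15089*(-1/6) = -15089/6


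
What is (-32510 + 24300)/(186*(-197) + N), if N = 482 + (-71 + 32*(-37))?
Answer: 1642/7483 ≈ 0.21943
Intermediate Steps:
N = -773 (N = 482 + (-71 - 1184) = 482 - 1255 = -773)
(-32510 + 24300)/(186*(-197) + N) = (-32510 + 24300)/(186*(-197) - 773) = -8210/(-36642 - 773) = -8210/(-37415) = -8210*(-1/37415) = 1642/7483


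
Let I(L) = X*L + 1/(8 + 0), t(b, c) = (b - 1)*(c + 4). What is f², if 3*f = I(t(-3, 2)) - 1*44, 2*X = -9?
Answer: 29241/64 ≈ 456.89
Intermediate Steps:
X = -9/2 (X = (½)*(-9) = -9/2 ≈ -4.5000)
t(b, c) = (-1 + b)*(4 + c)
I(L) = ⅛ - 9*L/2 (I(L) = -9*L/2 + 1/(8 + 0) = -9*L/2 + 1/8 = -9*L/2 + ⅛ = ⅛ - 9*L/2)
f = 171/8 (f = ((⅛ - 9*(-4 - 1*2 + 4*(-3) - 3*2)/2) - 1*44)/3 = ((⅛ - 9*(-4 - 2 - 12 - 6)/2) - 44)/3 = ((⅛ - 9/2*(-24)) - 44)/3 = ((⅛ + 108) - 44)/3 = (865/8 - 44)/3 = (⅓)*(513/8) = 171/8 ≈ 21.375)
f² = (171/8)² = 29241/64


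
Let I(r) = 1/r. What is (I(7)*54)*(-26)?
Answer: -1404/7 ≈ -200.57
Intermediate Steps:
(I(7)*54)*(-26) = (54/7)*(-26) = -1404/7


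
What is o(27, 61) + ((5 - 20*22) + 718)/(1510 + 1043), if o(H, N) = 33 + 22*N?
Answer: 3510658/2553 ≈ 1375.1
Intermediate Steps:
o(27, 61) + ((5 - 20*22) + 718)/(1510 + 1043) = (33 + 22*61) + ((5 - 20*22) + 718)/(1510 + 1043) = (33 + 1342) + ((5 - 440) + 718)/2553 = 1375 + (-435 + 718)*(1/2553) = 1375 + 283*(1/2553) = 1375 + 283/2553 = 3510658/2553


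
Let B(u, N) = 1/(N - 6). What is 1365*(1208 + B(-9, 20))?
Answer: 3298035/2 ≈ 1.6490e+6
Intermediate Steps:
B(u, N) = 1/(-6 + N)
1365*(1208 + B(-9, 20)) = 1365*(1208 + 1/(-6 + 20)) = 1365*(1208 + 1/14) = 1365*(16913/14) = 3298035/2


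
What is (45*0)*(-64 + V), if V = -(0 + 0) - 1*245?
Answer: 0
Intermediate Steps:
V = -245 (V = -1*0 - 245 = 0 - 245 = -245)
(45*0)*(-64 + V) = (45*0)*(-64 - 245) = 0*(-309) = 0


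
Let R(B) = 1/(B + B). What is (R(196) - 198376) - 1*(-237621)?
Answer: 15384041/392 ≈ 39245.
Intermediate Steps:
R(B) = 1/(2*B)
(R(196) - 198376) - 1*(-237621) = ((½)/196 - 198376) - 1*(-237621) = ((½)*(1/196) - 198376) + 237621 = (1/392 - 198376) + 237621 = -77763391/392 + 237621 = 15384041/392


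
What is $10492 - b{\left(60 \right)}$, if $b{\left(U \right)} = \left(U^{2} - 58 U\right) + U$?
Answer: $10312$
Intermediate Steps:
$b{\left(U \right)} = U^{2} - 57 U$
$10492 - b{\left(60 \right)} = 10492 - 60 \left(-57 + 60\right) = 10492 - 60 \cdot 3 = 10492 - 180 = 10312$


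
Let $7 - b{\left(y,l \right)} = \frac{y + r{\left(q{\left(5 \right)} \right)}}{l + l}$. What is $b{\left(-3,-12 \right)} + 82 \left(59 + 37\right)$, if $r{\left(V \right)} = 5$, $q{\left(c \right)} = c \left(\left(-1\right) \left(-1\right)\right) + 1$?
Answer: $\frac{94549}{12} \approx 7879.1$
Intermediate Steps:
$q{\left(c \right)} = 1 + c$ ($q{\left(c \right)} = c 1 + 1 = c + 1 = 1 + c$)
$b{\left(y,l \right)} = 7 - \frac{5 + y}{2 l}$ ($b{\left(y,l \right)} = 7 - \frac{y + 5}{l + l} = 7 - \frac{5 + y}{2 l}$)
$b{\left(-3,-12 \right)} + 82 \left(59 + 37\right) = \frac{-5 - -3 + 14 \left(-12\right)}{2 \left(-12\right)} + 82 \left(59 + 37\right) = \frac{1}{2} \left(- \frac{1}{12}\right) \left(-5 + 3 - 168\right) + 82 \cdot 96 = \frac{1}{2} \left(- \frac{1}{12}\right) \left(-170\right) + 7872 = \frac{85}{12} + 7872 = \frac{94549}{12}$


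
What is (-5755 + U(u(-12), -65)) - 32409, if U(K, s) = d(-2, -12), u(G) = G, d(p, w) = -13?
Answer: -38177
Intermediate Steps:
U(K, s) = -13
(-5755 + U(u(-12), -65)) - 32409 = (-5755 - 13) - 32409 = -5768 - 32409 = -38177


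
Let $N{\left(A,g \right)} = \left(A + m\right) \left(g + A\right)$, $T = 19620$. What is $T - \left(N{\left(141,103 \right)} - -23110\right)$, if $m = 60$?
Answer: $-52534$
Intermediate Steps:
$N{\left(A,g \right)} = \left(60 + A\right) \left(A + g\right)$ ($N{\left(A,g \right)} = \left(A + 60\right) \left(g + A\right) = \left(60 + A\right) \left(A + g\right)$)
$T - \left(N{\left(141,103 \right)} - -23110\right) = 19620 - \left(\left(141^{2} + 60 \cdot 141 + 60 \cdot 103 + 141 \cdot 103\right) - -23110\right) = 19620 - \left(\left(19881 + 8460 + 6180 + 14523\right) + 23110\right) = 19620 - \left(49044 + 23110\right) = 19620 - 72154 = -52534$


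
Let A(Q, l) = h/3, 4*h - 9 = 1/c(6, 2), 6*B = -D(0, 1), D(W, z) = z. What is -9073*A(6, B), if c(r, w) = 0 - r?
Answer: -480869/72 ≈ -6678.7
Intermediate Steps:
c(r, w) = -r
B = -⅙ (B = (-1*1)/6 = (⅙)*(-1) = -⅙ ≈ -0.16667)
h = 53/24 (h = 9/4 + 1/(4*((-1*6))) = 9/4 + (¼)/(-6) = 9/4 + (¼)*(-⅙) = 9/4 - 1/24 = 53/24 ≈ 2.2083)
A(Q, l) = 53/72 (A(Q, l) = (53/24)/3 = (53/24)*(⅓) = 53/72)
-9073*A(6, B) = -9073*53/72 = -480869/72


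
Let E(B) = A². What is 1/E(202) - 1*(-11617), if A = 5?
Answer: 290426/25 ≈ 11617.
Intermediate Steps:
E(B) = 25 (E(B) = 5² = 25)
1/E(202) - 1*(-11617) = 1/25 - 1*(-11617) = 1/25 + 11617 = 290426/25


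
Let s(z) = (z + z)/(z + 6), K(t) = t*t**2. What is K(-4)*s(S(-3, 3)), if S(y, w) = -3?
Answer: 128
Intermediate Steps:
K(t) = t**3
s(z) = 2*z/(6 + z) (s(z) = (2*z)/(6 + z) = 2*z/(6 + z))
K(-4)*s(S(-3, 3)) = (-4)**3*(2*(-3)/(6 - 3)) = -128*(-3)/3 = -64*(-2) = 128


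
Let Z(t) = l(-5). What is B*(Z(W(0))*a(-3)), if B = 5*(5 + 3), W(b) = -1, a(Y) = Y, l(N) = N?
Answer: 600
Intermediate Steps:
Z(t) = -5
B = 40 (B = 5*8 = 40)
B*(Z(W(0))*a(-3)) = 40*(-5*(-3)) = 40*15 = 600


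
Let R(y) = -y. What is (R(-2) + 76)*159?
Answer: 12402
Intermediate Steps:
(R(-2) + 76)*159 = (-1*(-2) + 76)*159 = (2 + 76)*159 = 78*159 = 12402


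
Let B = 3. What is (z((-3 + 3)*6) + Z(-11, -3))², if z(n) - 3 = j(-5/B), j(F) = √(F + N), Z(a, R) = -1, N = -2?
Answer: (6 + I*√33)²/9 ≈ 0.33333 + 7.6594*I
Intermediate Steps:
j(F) = √(-2 + F) (j(F) = √(F - 2) = √(-2 + F))
z(n) = 3 + I*√33/3 (z(n) = 3 + √(-2 - 5/3) = 3 + √(-11/3) = 3 + I*√33/3)
(z((-3 + 3)*6) + Z(-11, -3))² = ((3 + I*√33/3) - 1)² = (2 + I*√33/3)²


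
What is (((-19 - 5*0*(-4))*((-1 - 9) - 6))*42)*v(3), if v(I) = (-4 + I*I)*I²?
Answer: 574560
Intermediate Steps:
v(I) = I²*(-4 + I²) (v(I) = (-4 + I²)*I² = I²*(-4 + I²))
(((-19 - 5*0*(-4))*((-1 - 9) - 6))*42)*v(3) = (((-19 - 5*0*(-4))*((-1 - 9) - 6))*42)*(3²*(-4 + 3²)) = (((-19 + 0*(-4))*(-10 - 6))*42)*(9*(-4 + 9)) = (((-19 + 0)*(-16))*42)*(9*5) = (-19*(-16)*42)*45 = (304*42)*45 = 12768*45 = 574560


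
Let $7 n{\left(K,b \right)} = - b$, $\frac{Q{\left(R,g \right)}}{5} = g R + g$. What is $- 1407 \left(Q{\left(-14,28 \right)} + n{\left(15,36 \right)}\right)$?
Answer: $2567976$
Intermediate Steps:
$Q{\left(R,g \right)} = 5 g + 5 R g$ ($Q{\left(R,g \right)} = 5 \left(g R + g\right) = 5 \left(R g + g\right) = 5 \left(g + R g\right) = 5 g + 5 R g$)
$n{\left(K,b \right)} = - \frac{b}{7}$ ($n{\left(K,b \right)} = \frac{\left(-1\right) b}{7} = - \frac{b}{7}$)
$- 1407 \left(Q{\left(-14,28 \right)} + n{\left(15,36 \right)}\right) = - 1407 \left(5 \cdot 28 \left(1 - 14\right) - \frac{36}{7}\right) = - 1407 \left(5 \cdot 28 \left(-13\right) - \frac{36}{7}\right) = - 1407 \left(-1820 - \frac{36}{7}\right) = \left(-1407\right) \left(- \frac{12776}{7}\right) = 2567976$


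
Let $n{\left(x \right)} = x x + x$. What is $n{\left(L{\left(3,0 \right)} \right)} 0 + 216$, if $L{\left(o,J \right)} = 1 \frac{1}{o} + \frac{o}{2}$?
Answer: $216$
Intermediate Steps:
$L{\left(o,J \right)} = \frac{1}{o} + \frac{o}{2}$ ($L{\left(o,J \right)} = \frac{1}{o} + o \frac{1}{2} = \frac{1}{o} + \frac{o}{2}$)
$n{\left(x \right)} = x + x^{2}$ ($n{\left(x \right)} = x^{2} + x = x + x^{2}$)
$n{\left(L{\left(3,0 \right)} \right)} 0 + 216 = \left(\frac{1}{3} + \frac{1}{2} \cdot 3\right) \left(1 + \left(\frac{1}{3} + \frac{1}{2} \cdot 3\right)\right) 0 + 216 = \left(\frac{1}{3} + \frac{3}{2}\right) \left(1 + \left(\frac{1}{3} + \frac{3}{2}\right)\right) 0 + 216 = \frac{11 \left(1 + \frac{11}{6}\right)}{6} \cdot 0 + 216 = \frac{11}{6} \cdot \frac{17}{6} \cdot 0 + 216 = \frac{187}{36} \cdot 0 + 216 = 0 + 216 = 216$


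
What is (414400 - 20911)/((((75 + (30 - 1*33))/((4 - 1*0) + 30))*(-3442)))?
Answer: -743257/13768 ≈ -53.984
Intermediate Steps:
(414400 - 20911)/((((75 + (30 - 1*33))/((4 - 1*0) + 30))*(-3442))) = 393489/((((75 + (30 - 33))/((4 + 0) + 30))*(-3442))) = 393489/((((75 - 3)/(4 + 30))*(-3442))) = 393489/(((72/34)*(-3442))) = 393489/(((72*(1/34))*(-3442))) = 393489/(((36/17)*(-3442))) = 393489/(-123912/17) = 393489*(-17/123912) = -743257/13768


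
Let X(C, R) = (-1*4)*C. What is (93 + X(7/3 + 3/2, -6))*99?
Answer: 7689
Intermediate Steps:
X(C, R) = -4*C
(93 + X(7/3 + 3/2, -6))*99 = (93 - 4*(7/3 + 3/2))*99 = (93 - 4*23/6)*99 = (93 - 46/3)*99 = (233/3)*99 = 7689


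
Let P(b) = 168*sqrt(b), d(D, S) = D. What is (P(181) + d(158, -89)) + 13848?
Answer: 14006 + 168*sqrt(181) ≈ 16266.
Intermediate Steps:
(P(181) + d(158, -89)) + 13848 = (168*sqrt(181) + 158) + 13848 = (158 + 168*sqrt(181)) + 13848 = 14006 + 168*sqrt(181)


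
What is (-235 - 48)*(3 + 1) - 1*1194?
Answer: -2326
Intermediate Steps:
(-235 - 48)*(3 + 1) - 1*1194 = -283*4 - 1194 = -1132 - 1194 = -2326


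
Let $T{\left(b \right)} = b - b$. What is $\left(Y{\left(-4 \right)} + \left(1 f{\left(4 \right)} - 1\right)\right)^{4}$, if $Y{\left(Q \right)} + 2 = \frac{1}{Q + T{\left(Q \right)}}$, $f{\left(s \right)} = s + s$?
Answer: $\frac{130321}{256} \approx 509.07$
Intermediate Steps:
$T{\left(b \right)} = 0$
$f{\left(s \right)} = 2 s$
$Y{\left(Q \right)} = -2 + \frac{1}{Q}$ ($Y{\left(Q \right)} = -2 + \frac{1}{Q + 0} = -2 + \frac{1}{Q}$)
$\left(Y{\left(-4 \right)} + \left(1 f{\left(4 \right)} - 1\right)\right)^{4} = \left(\left(-2 + \frac{1}{-4}\right) - \left(1 - 2 \cdot 4\right)\right)^{4} = \left(\left(-2 - \frac{1}{4}\right) + \left(1 \cdot 8 - 1\right)\right)^{4} = \left(- \frac{9}{4} + \left(8 - 1\right)\right)^{4} = \left(- \frac{9}{4} + 7\right)^{4} = \left(\frac{19}{4}\right)^{4} = \frac{130321}{256}$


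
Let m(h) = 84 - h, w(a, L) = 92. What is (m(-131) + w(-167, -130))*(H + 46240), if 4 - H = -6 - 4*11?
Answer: 14212258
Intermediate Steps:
H = 54 (H = 4 - (-6 - 4*11) = 4 - (-6 - 44) = 4 - 1*(-50) = 4 + 50 = 54)
(m(-131) + w(-167, -130))*(H + 46240) = ((84 - 1*(-131)) + 92)*(54 + 46240) = ((84 + 131) + 92)*46294 = (215 + 92)*46294 = 307*46294 = 14212258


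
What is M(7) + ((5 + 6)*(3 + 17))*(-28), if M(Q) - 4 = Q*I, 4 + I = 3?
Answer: -6163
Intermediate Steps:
I = -1 (I = -4 + 3 = -1)
M(Q) = 4 - Q (M(Q) = 4 + Q*(-1) = 4 - Q)
M(7) + ((5 + 6)*(3 + 17))*(-28) = (4 - 1*7) + ((5 + 6)*(3 + 17))*(-28) = (4 - 7) + (11*20)*(-28) = -3 + 220*(-28) = -3 - 6160 = -6163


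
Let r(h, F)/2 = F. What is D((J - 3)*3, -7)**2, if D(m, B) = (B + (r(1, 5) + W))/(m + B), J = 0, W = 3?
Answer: 9/64 ≈ 0.14063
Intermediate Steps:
r(h, F) = 2*F
D(m, B) = (13 + B)/(B + m) (D(m, B) = (B + (2*5 + 3))/(m + B) = (B + (10 + 3))/(B + m) = (B + 13)/(B + m) = (13 + B)/(B + m))
D((J - 3)*3, -7)**2 = ((13 - 7)/(-7 + (0 - 3)*3))**2 = (6/(-7 - 3*3))**2 = (6/(-7 - 9))**2 = (6/(-16))**2 = (-1/16*6)**2 = (-3/8)**2 = 9/64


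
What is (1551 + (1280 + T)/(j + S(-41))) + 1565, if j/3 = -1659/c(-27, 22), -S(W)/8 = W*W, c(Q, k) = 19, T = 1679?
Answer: 811627503/260489 ≈ 3115.8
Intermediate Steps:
S(W) = -8*W**2 (S(W) = -8*W*W = -8*W**2)
j = -4977/19 (j = 3*(-1659/19) = -4977/19 ≈ -261.95)
(1551 + (1280 + T)/(j + S(-41))) + 1565 = (1551 + (1280 + 1679)/(-4977/19 - 8*(-41)**2)) + 1565 = (1551 + 2959/(-4977/19 - 8*1681)) + 1565 = (1551 + 2959/(-4977/19 - 13448)) + 1565 = (1551 + 2959/(-260489/19)) + 1565 = (1551 + 2959*(-19/260489)) + 1565 = (1551 - 56221/260489) + 1565 = 403962218/260489 + 1565 = 811627503/260489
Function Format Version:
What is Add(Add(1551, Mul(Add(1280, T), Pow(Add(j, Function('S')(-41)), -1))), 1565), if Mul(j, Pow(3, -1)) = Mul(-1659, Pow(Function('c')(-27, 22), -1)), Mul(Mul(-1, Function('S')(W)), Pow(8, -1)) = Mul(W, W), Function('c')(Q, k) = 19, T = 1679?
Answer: Rational(811627503, 260489) ≈ 3115.8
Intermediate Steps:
Function('S')(W) = Mul(-8, Pow(W, 2)) (Function('S')(W) = Mul(-8, Mul(W, W)) = Mul(-8, Pow(W, 2)))
j = Rational(-4977, 19) (j = Mul(3, Mul(-1659, Pow(19, -1))) = Mul(3, Mul(-1659, Rational(1, 19))) = Mul(3, Rational(-1659, 19)) = Rational(-4977, 19) ≈ -261.95)
Add(Add(1551, Mul(Add(1280, T), Pow(Add(j, Function('S')(-41)), -1))), 1565) = Add(Add(1551, Mul(Add(1280, 1679), Pow(Add(Rational(-4977, 19), Mul(-8, Pow(-41, 2))), -1))), 1565) = Add(Add(1551, Mul(2959, Pow(Add(Rational(-4977, 19), Mul(-8, 1681)), -1))), 1565) = Add(Add(1551, Mul(2959, Pow(Add(Rational(-4977, 19), -13448), -1))), 1565) = Add(Add(1551, Mul(2959, Pow(Rational(-260489, 19), -1))), 1565) = Add(Add(1551, Mul(2959, Rational(-19, 260489))), 1565) = Add(Add(1551, Rational(-56221, 260489)), 1565) = Add(Rational(403962218, 260489), 1565) = Rational(811627503, 260489)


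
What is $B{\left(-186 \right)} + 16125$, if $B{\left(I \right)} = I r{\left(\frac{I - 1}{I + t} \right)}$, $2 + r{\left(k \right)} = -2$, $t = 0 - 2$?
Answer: $16869$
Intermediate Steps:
$t = -2$
$r{\left(k \right)} = -4$ ($r{\left(k \right)} = -2 - 2 = -4$)
$B{\left(I \right)} = - 4 I$ ($B{\left(I \right)} = I \left(-4\right) = - 4 I$)
$B{\left(-186 \right)} + 16125 = \left(-4\right) \left(-186\right) + 16125 = 744 + 16125 = 16869$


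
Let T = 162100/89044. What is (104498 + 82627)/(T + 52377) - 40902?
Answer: -47687767730019/1166004922 ≈ -40898.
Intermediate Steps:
T = 40525/22261 (T = 162100*(1/89044) = 40525/22261 ≈ 1.8204)
(104498 + 82627)/(T + 52377) - 40902 = (104498 + 82627)/(40525/22261 + 52377) - 40902 = 187125/(1166004922/22261) - 40902 = 187125*(22261/1166004922) - 40902 = 4165589625/1166004922 - 40902 = -47687767730019/1166004922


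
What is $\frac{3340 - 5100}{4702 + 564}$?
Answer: $- \frac{880}{2633} \approx -0.33422$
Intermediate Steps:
$\frac{3340 - 5100}{4702 + 564} = \frac{3340 - 5100}{5266} = \left(-1760\right) \frac{1}{5266} = - \frac{880}{2633}$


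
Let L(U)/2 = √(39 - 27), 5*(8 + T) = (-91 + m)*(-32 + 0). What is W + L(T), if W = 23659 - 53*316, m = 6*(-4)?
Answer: 6911 + 4*√3 ≈ 6917.9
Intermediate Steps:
m = -24
W = 6911 (W = 23659 - 16748 = 6911)
T = 728 (T = -8 + ((-91 - 24)*(-32 + 0))/5 = -8 + (-115*(-32))/5 = -8 + (⅕)*3680 = -8 + 736 = 728)
L(U) = 4*√3 (L(U) = 2*√(39 - 27) = 2*√12 = 2*(2*√3) = 4*√3)
W + L(T) = 6911 + 4*√3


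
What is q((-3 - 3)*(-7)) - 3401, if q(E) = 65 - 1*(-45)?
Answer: -3291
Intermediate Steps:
q(E) = 110 (q(E) = 65 + 45 = 110)
q((-3 - 3)*(-7)) - 3401 = 110 - 3401 = -3291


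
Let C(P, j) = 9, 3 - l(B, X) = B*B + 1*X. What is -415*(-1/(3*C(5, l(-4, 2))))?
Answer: 415/27 ≈ 15.370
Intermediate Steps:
l(B, X) = 3 - X - B**2 (l(B, X) = 3 - (B*B + 1*X) = 3 - (B**2 + X) = 3 - (X + B**2) = 3 + (-X - B**2) = 3 - X - B**2)
-415*(-1/(3*C(5, l(-4, 2)))) = -415/(9*(-3)) = -415/(-27) = -415*(-1/27) = 415/27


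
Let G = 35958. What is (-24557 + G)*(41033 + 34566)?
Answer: 861904199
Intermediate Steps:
(-24557 + G)*(41033 + 34566) = (-24557 + 35958)*(41033 + 34566) = 11401*75599 = 861904199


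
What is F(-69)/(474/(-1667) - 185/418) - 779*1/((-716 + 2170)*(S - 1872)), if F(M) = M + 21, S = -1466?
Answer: 162332289351509/2458404481204 ≈ 66.031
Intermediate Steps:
F(M) = 21 + M
F(-69)/(474/(-1667) - 185/418) - 779*1/((-716 + 2170)*(S - 1872)) = (21 - 69)/(474/(-1667) - 185/418) - 779*1/((-1466 - 1872)*(-716 + 2170)) = -48/(474*(-1/1667) - 185*1/418) - 779/((-3338*1454)) = -48/(-474/1667 - 185/418) - 779/(-4853452) = -48/(-506527/696806) - 779*(-1/4853452) = -48*(-696806/506527) + 779/4853452 = 33446688/506527 + 779/4853452 = 162332289351509/2458404481204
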